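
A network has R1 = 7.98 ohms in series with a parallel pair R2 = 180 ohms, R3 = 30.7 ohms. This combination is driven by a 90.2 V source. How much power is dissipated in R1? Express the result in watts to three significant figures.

Reduce the parallel pair to R_p first; the network is then a simple series string.
R_p = (180×30.7)/(180+30.7) = 26.23 Ω
R_total = 7.98 + 26.23 = 34.21 Ω
I = V / R_total = 90.2 / 34.21 = 2.637 A
R1 is in the main series path, so its power is I²R1.
P_R1 = (2.637)² × 7.98 = 55.49 W

55.5 W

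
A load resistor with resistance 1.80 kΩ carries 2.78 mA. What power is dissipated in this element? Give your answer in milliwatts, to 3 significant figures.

13.9 mW

Current and resistance are given, so P = I²R is the direct form.
P = (0.002780 A)² × 1800 Ω = 0.01391 W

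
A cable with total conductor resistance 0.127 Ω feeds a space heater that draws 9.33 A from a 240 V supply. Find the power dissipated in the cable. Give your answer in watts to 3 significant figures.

The cable and load are in series, so the same current flows in both; the loss is I²R_line.
The cable carries the full 9.33 A.
P_line = I² R_line = (9.330)² × 0.127 = 11.06 W

11.1 W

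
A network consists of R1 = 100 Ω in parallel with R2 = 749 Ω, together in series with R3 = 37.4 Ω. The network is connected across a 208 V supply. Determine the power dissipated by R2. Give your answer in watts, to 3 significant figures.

First find R_p for the parallel pair, then treat R_p + R3 as a series loop.
R_p = (100×749)/(100+749) = 88.22 Ω
R_total = R_p + 37.4 = 88.22 + 37.4 = 125.6 Ω
I = V / R_total = 208 / 125.6 = 1.656 A
Voltage across the parallel pair: V_p = I × R_p = 1.656 × 88.22 = 146.1 V
R2 has V_p across it, so P = V_p²/R2.
P_R2 = (146.1)² / 749 = 28.49 W

28.5 W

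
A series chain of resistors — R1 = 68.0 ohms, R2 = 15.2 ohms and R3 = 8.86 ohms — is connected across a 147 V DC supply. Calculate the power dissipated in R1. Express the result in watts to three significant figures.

In a series string the same current flows through every resistor — find that current, then P = I²R for the one we want.
R_total = 68.0 + 15.2 + 8.86 = 92.06 Ω
I = V / R_total = 147 / 92.06 = 1.597 A
P_R1 = I² × R1 = (1.597)² × 68.0 = 173.4 W

173 W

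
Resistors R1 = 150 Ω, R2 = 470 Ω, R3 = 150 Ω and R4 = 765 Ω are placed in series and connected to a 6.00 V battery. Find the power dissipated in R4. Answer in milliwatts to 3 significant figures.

11.7 mW

The current is common to all series resistors; compute it, then apply P = I²R for the target.
R_total = 150 + 470 + 150 + 765 = 1535 Ω
I = V / R_total = 6.00 / 1535 = 0.003909 A
P_R4 = I² × R4 = (0.003909)² × 765 = 0.01169 W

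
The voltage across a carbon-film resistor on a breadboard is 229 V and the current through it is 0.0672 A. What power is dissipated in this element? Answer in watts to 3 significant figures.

15.4 W

With V and I both given, power follows immediately from P = V I.
P = 229 V × 0.06720 A = 15.39 W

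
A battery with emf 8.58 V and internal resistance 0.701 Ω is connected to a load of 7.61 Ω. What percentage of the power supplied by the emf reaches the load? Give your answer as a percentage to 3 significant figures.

91.6 %

Efficiency is P_load / P_total. With a series r and R sharing the same I, P = I²R for each, so η = R/(R+r).
η = R / (R + r) = 7.61 / (7.61 + 0.701) = 0.9157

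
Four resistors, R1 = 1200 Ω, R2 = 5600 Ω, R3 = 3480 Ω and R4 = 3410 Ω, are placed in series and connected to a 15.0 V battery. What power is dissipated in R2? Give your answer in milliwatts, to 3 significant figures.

6.72 mW

Series elements share the same current, so find I first, then use P = I²R.
R_total = 1200 + 5600 + 3480 + 3410 = 13690 Ω
I = V / R_total = 15.0 / 13690 = 0.001096 A
P_R2 = I² × R2 = (0.001096)² × 5600 = 0.006723 W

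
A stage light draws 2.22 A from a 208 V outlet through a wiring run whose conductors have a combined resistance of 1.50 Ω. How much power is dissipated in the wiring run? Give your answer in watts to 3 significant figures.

7.39 W

Only the current and the line resistance are needed for the I²R loss.
The wiring run carries the full 2.22 A.
P_line = I² R_line = (2.220)² × 1.50 = 7.393 W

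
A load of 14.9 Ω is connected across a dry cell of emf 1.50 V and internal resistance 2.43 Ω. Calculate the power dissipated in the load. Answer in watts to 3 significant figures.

Load and internal resistance form a series loop — compute the loop current, then the load power via I²R.
I = ε / (r + R) = 1.50 / (2.43 + 14.9) = 0.08656 A
P_load = I² R = (0.08656)² × 14.9 = 0.1116 W

0.112 W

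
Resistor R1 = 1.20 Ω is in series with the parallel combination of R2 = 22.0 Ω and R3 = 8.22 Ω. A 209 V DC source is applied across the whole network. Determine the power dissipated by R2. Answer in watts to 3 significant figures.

1380 W

First combine the parallel branches into one equivalent R_p, then R1 + R_p is a series pair.
R_p = (22.0×8.22)/(22.0+8.22) = 5.984 Ω
R_total = 1.20 + 5.984 = 7.184 Ω
I = V / R_total = 209 / 7.184 = 29.09 A
Voltage across the parallel pair: V_p = I × R_p = 29.09 × 5.984 = 174.1 V
With V_p across R2, its power is V_p²/R2.
P_R2 = (174.1)² / 22.0 = 1378 W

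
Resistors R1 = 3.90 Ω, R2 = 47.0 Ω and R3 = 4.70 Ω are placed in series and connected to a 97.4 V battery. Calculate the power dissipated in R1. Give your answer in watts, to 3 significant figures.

Series elements share the same current, so find I first, then use P = I²R.
R_total = 3.90 + 47.0 + 4.70 = 55.60 Ω
I = V / R_total = 97.4 / 55.60 = 1.752 A
P_R1 = I² × R1 = (1.752)² × 3.90 = 11.97 W

12.0 W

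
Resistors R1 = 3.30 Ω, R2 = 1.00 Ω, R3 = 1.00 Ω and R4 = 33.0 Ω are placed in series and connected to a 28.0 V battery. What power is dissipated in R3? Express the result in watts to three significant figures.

The current is common to all series resistors; compute it, then apply P = I²R for the target.
R_total = 3.30 + 1.00 + 1.00 + 33.0 = 38.30 Ω
I = V / R_total = 28.0 / 38.30 = 0.7311 A
P_R3 = I² × R3 = (0.7311)² × 1.00 = 0.5345 W

0.534 W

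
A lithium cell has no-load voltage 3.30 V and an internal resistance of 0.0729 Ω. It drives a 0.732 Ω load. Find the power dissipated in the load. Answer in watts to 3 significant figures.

With r and R in series, I = ε/(r+R); the load dissipates I²R.
I = ε / (r + R) = 3.30 / (0.0729 + 0.732) = 4.100 A
P_load = I² R = (4.100)² × 0.732 = 12.30 W

12.3 W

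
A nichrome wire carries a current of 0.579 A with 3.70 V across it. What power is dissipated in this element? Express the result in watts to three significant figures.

Both the voltage across and the current through the element are known, so P = V I applies directly.
P = 3.70 V × 0.5790 A = 2.142 W

2.14 W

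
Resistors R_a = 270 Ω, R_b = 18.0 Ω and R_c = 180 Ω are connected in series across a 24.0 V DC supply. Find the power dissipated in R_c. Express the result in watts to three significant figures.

0.473 W

In a series string the same current flows through every resistor — find that current, then P = I²R for the one we want.
R_total = 270 + 18.0 + 180 = 468.0 Ω
I = V / R_total = 24.0 / 468.0 = 0.05128 A
P_R_c = I² × R_c = (0.05128)² × 180 = 0.4734 W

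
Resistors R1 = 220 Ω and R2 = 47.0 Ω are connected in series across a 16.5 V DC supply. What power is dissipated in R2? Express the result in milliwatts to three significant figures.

In a series string the same current flows through every resistor — find that current, then P = I²R for the one we want.
R_total = 220 + 47.0 = 267.0 Ω
I = V / R_total = 16.5 / 267.0 = 0.06180 A
P_R2 = I² × R2 = (0.06180)² × 47.0 = 0.1795 W

179 mW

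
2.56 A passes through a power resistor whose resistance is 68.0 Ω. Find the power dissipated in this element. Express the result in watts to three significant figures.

446 W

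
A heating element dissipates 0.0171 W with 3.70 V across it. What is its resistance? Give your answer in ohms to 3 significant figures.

The two known quantities fix the third via R = V² / P.
R = (3.70)² / 0.0171 = 800.6 Ω

801 Ω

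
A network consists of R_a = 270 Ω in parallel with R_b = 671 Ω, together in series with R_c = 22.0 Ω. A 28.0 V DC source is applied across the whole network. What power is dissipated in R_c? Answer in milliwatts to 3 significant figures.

375 mW

Combine R_a and R_b into their parallel equivalent first, reducing the network to two series resistors.
R_p = (270×671)/(270+671) = 192.5 Ω
R_total = R_p + 22.0 = 192.5 + 22.0 = 214.5 Ω
I = V / R_total = 28.0 / 214.5 = 0.1305 A
R_c is the series element, so its power is I²R.
P_R_c = (0.1305)² × 22.0 = 0.3748 W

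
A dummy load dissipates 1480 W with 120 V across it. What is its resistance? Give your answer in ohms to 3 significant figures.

Rearranging the power relation for the two known quantities gives R = V² / P.
R = (120)² / 1480 = 9.730 Ω

9.73 Ω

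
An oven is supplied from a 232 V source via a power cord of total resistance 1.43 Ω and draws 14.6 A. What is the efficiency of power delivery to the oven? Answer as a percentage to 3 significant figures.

91.0 %

The power cord carries the full 14.6 A.
P_line = I² R_line = (14.60)² × 1.43 = 304.8 W
P_source = V I = 232 × 14.60 = 3387 W; P_load = 3082 W
η = P_load / P_source = 3082 / 3387 = 0.9100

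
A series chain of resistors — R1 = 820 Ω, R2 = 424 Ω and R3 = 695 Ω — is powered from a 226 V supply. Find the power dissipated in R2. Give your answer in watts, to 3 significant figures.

5.76 W

In a series string the same current flows through every resistor — find that current, then P = I²R for the one we want.
R_total = 820 + 424 + 695 = 1939 Ω
I = V / R_total = 226 / 1939 = 0.1166 A
P_R2 = I² × R2 = (0.1166)² × 424 = 5.760 W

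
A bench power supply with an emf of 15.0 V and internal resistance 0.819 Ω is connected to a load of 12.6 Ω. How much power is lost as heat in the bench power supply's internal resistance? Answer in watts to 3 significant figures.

1.02 W

The source's internal resistance is just another series element carrying I; its dissipation is I²r.
I = ε / (r + R) = 15.0 / (0.819 + 12.6) = 1.118 A
P_int = I² r = (1.118)² × 0.819 = 1.023 W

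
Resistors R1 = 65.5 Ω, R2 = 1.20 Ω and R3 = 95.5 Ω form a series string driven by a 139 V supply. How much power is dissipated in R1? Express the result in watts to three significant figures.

48.1 W

Series elements share the same current, so find I first, then use P = I²R.
R_total = 65.5 + 1.20 + 95.5 = 162.2 Ω
I = V / R_total = 139 / 162.2 = 0.8570 A
P_R1 = I² × R1 = (0.8570)² × 65.5 = 48.10 W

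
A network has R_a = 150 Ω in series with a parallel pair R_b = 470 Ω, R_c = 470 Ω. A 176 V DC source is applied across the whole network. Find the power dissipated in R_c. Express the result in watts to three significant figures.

Collapse R_b‖R_c to a single equivalent, reducing the network to two series elements.
R_p = (470×470)/(470+470) = 235.0 Ω
R_total = 150 + 235.0 = 385.0 Ω
I = V / R_total = 176 / 385.0 = 0.4571 A
Voltage across the parallel pair: V_p = I × R_p = 0.4571 × 235.0 = 107.4 V
R_c sees V_p directly, so P = V_p² / R_c.
P_R_c = (107.4)² / 470 = 24.56 W

24.6 W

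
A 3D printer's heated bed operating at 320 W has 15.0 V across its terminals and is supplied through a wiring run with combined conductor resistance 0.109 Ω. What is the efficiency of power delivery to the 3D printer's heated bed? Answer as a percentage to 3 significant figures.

I = P / V = 320 / 15.0 = 21.33 A through the wiring run.
P_line = I² R_line = (21.33)² × 0.109 = 49.61 W
P_source = P_load + P_line = 320.0 + 49.61 = 369.6 W
η = P_load / P_source = 320.0 / 369.6 = 0.8658

86.6 %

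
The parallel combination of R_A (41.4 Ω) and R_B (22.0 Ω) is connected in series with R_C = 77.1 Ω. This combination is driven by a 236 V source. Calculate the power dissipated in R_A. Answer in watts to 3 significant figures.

33.2 W

Reduce the parallel combination to a single R_p; the circuit then becomes R_p in series with the remaining resistor.
R_p = (41.4×22.0)/(41.4+22.0) = 14.37 Ω
R_total = R_p + 77.1 = 14.37 + 77.1 = 91.47 Ω
I = V / R_total = 236 / 91.47 = 2.580 A
Voltage across the parallel pair: V_p = I × R_p = 2.580 × 14.37 = 37.07 V
Use P = V²/R for R_A with V = V_p.
P_R_A = (37.07)² / 41.4 = 33.19 W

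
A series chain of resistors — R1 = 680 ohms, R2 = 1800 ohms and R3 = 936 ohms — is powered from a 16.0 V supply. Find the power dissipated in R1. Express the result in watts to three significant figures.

Every series element carries the same I. Get I from the total resistance, then P = I² × R1.
R_total = 680 + 1800 + 936 = 3416 Ω
I = V / R_total = 16.0 / 3416 = 0.004684 A
P_R1 = I² × R1 = (0.004684)² × 680 = 0.01492 W

0.0149 W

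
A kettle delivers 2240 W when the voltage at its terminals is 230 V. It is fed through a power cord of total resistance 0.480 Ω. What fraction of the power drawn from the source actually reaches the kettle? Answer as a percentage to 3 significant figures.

98.0 %

I = P / V = 2240 / 230 = 9.739 A through the power cord.
P_line = I² R_line = (9.739)² × 0.480 = 45.53 W
P_source = P_load + P_line = 2240 + 45.53 = 2286 W
η = P_load / P_source = 2240 / 2286 = 0.9801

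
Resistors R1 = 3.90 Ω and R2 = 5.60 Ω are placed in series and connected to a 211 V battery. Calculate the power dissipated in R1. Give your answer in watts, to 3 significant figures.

The current is common to all series resistors; compute it, then apply P = I²R for the target.
R_total = 3.90 + 5.60 = 9.500 Ω
I = V / R_total = 211 / 9.500 = 22.21 A
P_R1 = I² × R1 = (22.21)² × 3.90 = 1924 W

1920 W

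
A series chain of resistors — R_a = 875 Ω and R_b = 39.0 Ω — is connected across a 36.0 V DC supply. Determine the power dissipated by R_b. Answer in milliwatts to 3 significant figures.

Series elements share the same current, so find I first, then use P = I²R.
R_total = 875 + 39.0 = 914.0 Ω
I = V / R_total = 36.0 / 914.0 = 0.03939 A
P_R_b = I² × R_b = (0.03939)² × 39.0 = 0.06050 W

60.5 mW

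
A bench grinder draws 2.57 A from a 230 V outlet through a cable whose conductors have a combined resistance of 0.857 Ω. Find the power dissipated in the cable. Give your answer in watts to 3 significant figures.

5.66 W

The cable and load are in series, so the same current flows in both; the loss is I²R_line.
The cable carries the full 2.57 A.
P_line = I² R_line = (2.570)² × 0.857 = 5.660 W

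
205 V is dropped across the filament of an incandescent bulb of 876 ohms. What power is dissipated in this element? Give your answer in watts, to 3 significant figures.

48.0 W

With V across and R both known, P = V²/R gives the dissipation directly.
P = (205 V)² / 876 Ω = 47.97 W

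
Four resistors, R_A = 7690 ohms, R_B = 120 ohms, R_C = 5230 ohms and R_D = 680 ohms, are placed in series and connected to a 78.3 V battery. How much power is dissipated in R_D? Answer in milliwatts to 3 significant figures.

22.1 mW

In a series string the same current flows through every resistor — find that current, then P = I²R for the one we want.
R_total = 7690 + 120 + 5230 + 680 = 13720 Ω
I = V / R_total = 78.3 / 13720 = 0.005707 A
P_R_D = I² × R_D = (0.005707)² × 680 = 0.02215 W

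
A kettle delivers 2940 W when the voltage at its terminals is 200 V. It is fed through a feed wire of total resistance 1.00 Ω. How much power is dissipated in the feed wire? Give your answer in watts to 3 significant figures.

The feed wire and load are in series, so the same current flows in both; the loss is I²R_line.
I = P / V = 2940 / 200 = 14.70 A through the feed wire.
P_line = I² R_line = (14.70)² × 1.00 = 216.1 W

216 W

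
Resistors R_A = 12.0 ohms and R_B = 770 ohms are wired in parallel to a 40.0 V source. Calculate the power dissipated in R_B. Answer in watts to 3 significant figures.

2.08 W

Parallel branches share the same voltage; P = V²/R gives the branch power in one step.
P_R_B = V² / R_B = (40.0)² / 770 Ω = 2.078 W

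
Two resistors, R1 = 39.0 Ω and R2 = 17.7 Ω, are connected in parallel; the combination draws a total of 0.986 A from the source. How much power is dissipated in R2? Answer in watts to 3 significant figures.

Only the total current is stated, so first find the parallel equivalent to get the voltage across the combination.
1/R_eq = 1/39.0 + 1/17.7 ⇒ R_eq = 12.17 Ω
V = I_total × R_eq = 0.9860 × 12.17 = 12.00 V
P_R2 = V² / R2 = (12.00)² / 17.7 = 8.141 W

8.14 W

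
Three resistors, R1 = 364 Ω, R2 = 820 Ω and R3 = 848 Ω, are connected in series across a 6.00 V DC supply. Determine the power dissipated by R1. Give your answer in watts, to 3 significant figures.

Since the resistors are in series they all carry the loop current I = V/R_total; the power in any one is I²R.
R_total = 364 + 820 + 848 = 2032 Ω
I = V / R_total = 6.00 / 2032 = 0.002953 A
P_R1 = I² × R1 = (0.002953)² × 364 = 0.003174 W

0.00317 W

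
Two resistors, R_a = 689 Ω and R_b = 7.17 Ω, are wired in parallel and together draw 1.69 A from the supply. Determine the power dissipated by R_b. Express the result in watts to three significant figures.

Parallel branches share V, not I — compute V via R_eq, then use V²/R for the target branch.
1/R_eq = 1/689 + 1/7.17 ⇒ R_eq = 7.096 Ω
V = I_total × R_eq = 1.690 × 7.096 = 11.99 V
P_R_b = V² / R_b = (11.99)² / 7.17 = 20.06 W

20.1 W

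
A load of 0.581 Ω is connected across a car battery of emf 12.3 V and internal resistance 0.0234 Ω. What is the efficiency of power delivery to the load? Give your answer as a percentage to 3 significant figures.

96.1 %

η = P_load/(P_load+P_int) = I²R/(I²R+I²r) = R/(R+r) — the I² cancels for series elements.
η = R / (R + r) = 0.581 / (0.581 + 0.0234) = 0.9613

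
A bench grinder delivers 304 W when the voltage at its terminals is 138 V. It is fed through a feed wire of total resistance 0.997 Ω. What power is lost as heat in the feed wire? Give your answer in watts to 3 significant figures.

4.84 W

The feed wire is a series resistance carrying the load current; its dissipation is I²R_line.
I = P / V = 304 / 138 = 2.203 A through the feed wire.
P_line = I² R_line = (2.203)² × 0.997 = 4.838 W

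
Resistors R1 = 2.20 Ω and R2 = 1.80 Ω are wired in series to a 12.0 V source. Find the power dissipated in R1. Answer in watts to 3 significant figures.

19.8 W

In a series string the same current flows through every resistor — find that current, then P = I²R for the one we want.
R_total = 2.20 + 1.80 = 4.000 Ω
I = V / R_total = 12.0 / 4.000 = 3.000 A
P_R1 = I² × R1 = (3.000)² × 2.20 = 19.80 W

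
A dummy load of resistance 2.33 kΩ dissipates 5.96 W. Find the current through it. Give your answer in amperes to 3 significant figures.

0.0506 A

Inverting the appropriate power form: I = √(P / R).
I = √(5.96 / 2330) = 0.05058 A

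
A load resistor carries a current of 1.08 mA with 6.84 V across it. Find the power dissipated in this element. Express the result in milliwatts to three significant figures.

7.39 mW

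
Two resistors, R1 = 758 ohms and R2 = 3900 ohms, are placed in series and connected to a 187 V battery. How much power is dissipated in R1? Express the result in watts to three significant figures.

Every series element carries the same I. Get I from the total resistance, then P = I² × R1.
R_total = 758 + 3900 = 4658 Ω
I = V / R_total = 187 / 4658 = 0.04015 A
P_R1 = I² × R1 = (0.04015)² × 758 = 1.222 W

1.22 W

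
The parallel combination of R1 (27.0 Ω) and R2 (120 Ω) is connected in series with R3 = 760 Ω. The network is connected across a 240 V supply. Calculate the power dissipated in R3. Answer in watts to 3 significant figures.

Reduce the parallel combination to a single R_p; the circuit then becomes R_p in series with the remaining resistor.
R_p = (27.0×120)/(27.0+120) = 22.04 Ω
R_total = R_p + 760 = 22.04 + 760 = 782.0 Ω
I = V / R_total = 240 / 782.0 = 0.3069 A
R3 carries the full series current, so P = I²R.
P_R3 = (0.3069)² × 760 = 71.58 W

71.6 W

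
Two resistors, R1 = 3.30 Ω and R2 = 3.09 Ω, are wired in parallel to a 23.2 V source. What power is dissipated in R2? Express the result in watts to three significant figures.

Parallel branches share the same voltage; P = V²/R gives the branch power in one step.
P_R2 = V² / R2 = (23.2)² / 3.09 Ω = 174.2 W

174 W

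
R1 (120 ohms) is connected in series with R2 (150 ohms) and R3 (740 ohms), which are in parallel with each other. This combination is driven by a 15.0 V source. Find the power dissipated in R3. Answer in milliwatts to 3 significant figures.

Collapse R2‖R3 to a single equivalent, reducing the network to two series elements.
R_p = (150×740)/(150+740) = 124.7 Ω
R_total = 120 + 124.7 = 244.7 Ω
I = V / R_total = 15.0 / 244.7 = 0.06129 A
Voltage across the parallel pair: V_p = I × R_p = 0.06129 × 124.7 = 7.645 V
With V_p across R3, its power is V_p²/R3.
P_R3 = (7.645)² / 740 = 0.07897 W

79.0 mW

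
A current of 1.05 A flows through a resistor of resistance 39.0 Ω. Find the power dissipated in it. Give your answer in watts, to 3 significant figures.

The current through and the resistance of the element are both given; use P = I²R.
P = (1.050 A)² × 39.0 Ω = 43.00 W

43.0 W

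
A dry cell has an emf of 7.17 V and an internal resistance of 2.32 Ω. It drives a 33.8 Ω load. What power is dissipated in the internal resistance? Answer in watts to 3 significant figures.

0.0914 W

The internal resistance carries the same current as the load; P_int = I²r.
I = ε / (r + R) = 7.17 / (2.32 + 33.8) = 0.1985 A
P_int = I² r = (0.1985)² × 2.32 = 0.09142 W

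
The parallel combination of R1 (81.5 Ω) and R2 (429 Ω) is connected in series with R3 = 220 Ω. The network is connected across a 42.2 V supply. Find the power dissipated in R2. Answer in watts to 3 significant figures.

Collapse the R1‖R2 pair into one equivalent R_p; then R_p and R3 form a series string.
R_p = (81.5×429)/(81.5+429) = 68.49 Ω
R_total = R_p + 220 = 68.49 + 220 = 288.5 Ω
I = V / R_total = 42.2 / 288.5 = 0.1463 A
Voltage across the parallel pair: V_p = I × R_p = 0.1463 × 68.49 = 10.02 V
Use P = V²/R for R2 with V = V_p.
P_R2 = (10.02)² / 429 = 0.2340 W

0.234 W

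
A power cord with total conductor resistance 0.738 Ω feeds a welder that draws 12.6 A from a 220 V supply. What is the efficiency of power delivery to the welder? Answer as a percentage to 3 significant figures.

95.8 %

The power cord carries the full 12.6 A.
P_line = I² R_line = (12.60)² × 0.738 = 117.2 W
P_source = V I = 220 × 12.60 = 2772 W; P_load = 2655 W
η = P_load / P_source = 2655 / 2772 = 0.9577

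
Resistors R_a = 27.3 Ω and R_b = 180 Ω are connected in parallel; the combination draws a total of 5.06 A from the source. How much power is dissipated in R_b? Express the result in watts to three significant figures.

79.9 W

Parallel branches share V, not I — compute V via R_eq, then use V²/R for the target branch.
1/R_eq = 1/27.3 + 1/180 ⇒ R_eq = 23.70 Ω
V = I_total × R_eq = 5.060 × 23.70 = 119.9 V
P_R_b = V² / R_b = (119.9)² / 180 = 79.93 W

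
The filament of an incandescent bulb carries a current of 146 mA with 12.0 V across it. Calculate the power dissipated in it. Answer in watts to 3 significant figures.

Since both terminal voltage and current are stated, P = V I gives the power in one step.
P = 12.0 V × 0.1460 A = 1.752 W

1.75 W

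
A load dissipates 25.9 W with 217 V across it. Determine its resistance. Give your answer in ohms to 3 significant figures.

1820 Ω

The two known quantities fix the third via R = V² / P.
R = (217)² / 25.9 = 1818 Ω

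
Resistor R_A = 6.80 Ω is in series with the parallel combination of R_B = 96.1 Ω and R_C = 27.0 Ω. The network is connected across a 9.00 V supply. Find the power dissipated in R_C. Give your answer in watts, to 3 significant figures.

Collapse R_B‖R_C to a single equivalent, reducing the network to two series elements.
R_p = (96.1×27.0)/(96.1+27.0) = 21.08 Ω
R_total = 6.80 + 21.08 = 27.88 Ω
I = V / R_total = 9.00 / 27.88 = 0.3228 A
Voltage across the parallel pair: V_p = I × R_p = 0.3228 × 21.08 = 6.805 V
With V_p across R_C, its power is V_p²/R_C.
P_R_C = (6.805)² / 27.0 = 1.715 W

1.71 W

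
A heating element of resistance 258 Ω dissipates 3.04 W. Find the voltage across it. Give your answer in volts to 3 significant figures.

28.0 V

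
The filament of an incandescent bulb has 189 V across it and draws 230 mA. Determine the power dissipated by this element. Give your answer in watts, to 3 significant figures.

With V and I both given, power follows immediately from P = V I.
P = 189 V × 0.2300 A = 43.47 W

43.5 W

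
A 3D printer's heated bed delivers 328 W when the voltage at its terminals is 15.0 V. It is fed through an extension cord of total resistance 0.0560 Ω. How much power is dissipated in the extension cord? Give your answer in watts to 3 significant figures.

The extension cord is a series resistance carrying the load current; its dissipation is I²R_line.
I = P / V = 328 / 15.0 = 21.87 A through the extension cord.
P_line = I² R_line = (21.87)² × 0.0560 = 26.78 W

26.8 W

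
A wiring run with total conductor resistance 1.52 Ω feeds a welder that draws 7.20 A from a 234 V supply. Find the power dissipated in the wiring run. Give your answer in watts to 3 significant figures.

Only the current and the line resistance are needed for the I²R loss.
The wiring run carries the full 7.20 A.
P_line = I² R_line = (7.200)² × 1.52 = 78.80 W

78.8 W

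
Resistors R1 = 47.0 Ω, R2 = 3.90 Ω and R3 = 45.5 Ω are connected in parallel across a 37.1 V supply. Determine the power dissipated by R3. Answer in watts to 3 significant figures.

30.3 W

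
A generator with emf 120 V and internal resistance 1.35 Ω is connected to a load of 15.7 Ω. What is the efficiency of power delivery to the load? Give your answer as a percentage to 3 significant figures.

Efficiency is P_load / P_total. With a series r and R sharing the same I, P = I²R for each, so η = R/(R+r).
η = R / (R + r) = 15.7 / (15.7 + 1.35) = 0.9208

92.1 %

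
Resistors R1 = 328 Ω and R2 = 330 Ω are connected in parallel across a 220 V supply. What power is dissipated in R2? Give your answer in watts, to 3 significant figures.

147 W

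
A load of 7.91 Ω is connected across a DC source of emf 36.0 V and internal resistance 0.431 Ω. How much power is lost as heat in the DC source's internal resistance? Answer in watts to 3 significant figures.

8.03 W

r is in series with the load, so it carries the full circuit current — the loss in it is I²r.
I = ε / (r + R) = 36.0 / (0.431 + 7.91) = 4.316 A
P_int = I² r = (4.316)² × 0.431 = 8.029 W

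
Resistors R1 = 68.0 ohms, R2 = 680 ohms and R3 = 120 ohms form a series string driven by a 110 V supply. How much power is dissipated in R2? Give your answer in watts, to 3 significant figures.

10.9 W

Since the resistors are in series they all carry the loop current I = V/R_total; the power in any one is I²R.
R_total = 68.0 + 680 + 120 = 868.0 Ω
I = V / R_total = 110 / 868.0 = 0.1267 A
P_R2 = I² × R2 = (0.1267)² × 680 = 10.92 W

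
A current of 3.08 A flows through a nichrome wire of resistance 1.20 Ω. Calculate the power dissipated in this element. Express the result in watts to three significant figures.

Current and resistance are given, so P = I²R is the direct form.
P = (3.080 A)² × 1.20 Ω = 11.38 W

11.4 W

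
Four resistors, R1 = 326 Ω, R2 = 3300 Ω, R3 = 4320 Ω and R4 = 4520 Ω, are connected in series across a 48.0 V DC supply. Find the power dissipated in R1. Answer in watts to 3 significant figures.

0.00483 W

Series elements share the same current, so find I first, then use P = I²R.
R_total = 326 + 3300 + 4320 + 4520 = 12470 Ω
I = V / R_total = 48.0 / 12470 = 0.003850 A
P_R1 = I² × R1 = (0.003850)² × 326 = 0.004833 W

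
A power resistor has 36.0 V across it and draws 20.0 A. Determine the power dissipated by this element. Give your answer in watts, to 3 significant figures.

720 W

Since both terminal voltage and current are stated, P = V I gives the power in one step.
P = 36.0 V × 20.00 A = 720.0 W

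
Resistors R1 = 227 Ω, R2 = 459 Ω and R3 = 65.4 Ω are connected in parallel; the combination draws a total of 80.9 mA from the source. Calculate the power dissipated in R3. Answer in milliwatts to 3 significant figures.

209 mW

Parallel branches share V, not I — compute V via R_eq, then use V²/R for the target branch.
1/R_eq = 1/227 + 1/459 + 1/65.4 ⇒ R_eq = 45.72 Ω
V = I_total × R_eq = 0.08090 × 45.72 = 3.698 V
P_R3 = V² / R3 = (3.698)² / 65.4 = 0.2091 W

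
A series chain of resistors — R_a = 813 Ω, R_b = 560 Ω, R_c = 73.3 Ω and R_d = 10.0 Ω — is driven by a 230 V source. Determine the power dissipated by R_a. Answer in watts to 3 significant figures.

20.3 W

Series elements share the same current, so find I first, then use P = I²R.
R_total = 813 + 560 + 73.3 + 10.0 = 1456 Ω
I = V / R_total = 230 / 1456 = 0.1579 A
P_R_a = I² × R_a = (0.1579)² × 813 = 20.28 W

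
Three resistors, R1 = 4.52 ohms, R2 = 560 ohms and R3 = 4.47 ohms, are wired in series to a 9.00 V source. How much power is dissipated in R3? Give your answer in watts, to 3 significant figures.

0.00112 W

Every series element carries the same I. Get I from the total resistance, then P = I² × R3.
R_total = 4.52 + 560 + 4.47 = 569.0 Ω
I = V / R_total = 9.00 / 569.0 = 0.01582 A
P_R3 = I² × R3 = (0.01582)² × 4.47 = 0.001118 W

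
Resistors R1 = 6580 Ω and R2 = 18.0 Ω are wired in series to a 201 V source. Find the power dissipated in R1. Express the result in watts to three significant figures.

6.11 W

Since the resistors are in series they all carry the loop current I = V/R_total; the power in any one is I²R.
R_total = 6580 + 18.0 = 6598 Ω
I = V / R_total = 201 / 6598 = 0.03046 A
P_R1 = I² × R1 = (0.03046)² × 6580 = 6.107 W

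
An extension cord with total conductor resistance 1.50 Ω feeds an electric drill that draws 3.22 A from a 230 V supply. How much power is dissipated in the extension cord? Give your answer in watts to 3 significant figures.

Only the current and the line resistance are needed for the I²R loss.
The extension cord carries the full 3.22 A.
P_line = I² R_line = (3.220)² × 1.50 = 15.55 W

15.6 W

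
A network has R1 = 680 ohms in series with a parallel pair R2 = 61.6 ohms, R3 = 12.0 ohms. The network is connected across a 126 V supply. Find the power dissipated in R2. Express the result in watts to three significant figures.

Collapse R2‖R3 to a single equivalent, reducing the network to two series elements.
R_p = (61.6×12.0)/(61.6+12.0) = 10.04 Ω
R_total = 680 + 10.04 = 690.0 Ω
I = V / R_total = 126 / 690.0 = 0.1826 A
Voltage across the parallel pair: V_p = I × R_p = 0.1826 × 10.04 = 1.834 V
R2 sees V_p directly, so P = V_p² / R2.
P_R2 = (1.834)² / 61.6 = 0.05460 W

0.0546 W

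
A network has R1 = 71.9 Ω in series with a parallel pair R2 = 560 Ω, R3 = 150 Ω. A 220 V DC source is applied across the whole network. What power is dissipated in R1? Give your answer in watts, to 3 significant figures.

Reduce the parallel pair to R_p first; the network is then a simple series string.
R_p = (560×150)/(560+150) = 118.3 Ω
R_total = 71.9 + 118.3 = 190.2 Ω
I = V / R_total = 220 / 190.2 = 1.157 A
The full supply current passes through R1: P = I²R.
P_R1 = (1.157)² × 71.9 = 96.19 W

96.2 W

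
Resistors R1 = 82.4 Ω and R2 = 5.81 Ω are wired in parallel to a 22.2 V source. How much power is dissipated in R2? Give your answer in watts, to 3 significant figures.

The supply voltage appears across each parallel branch — just use P = V²/R2.
P_R2 = V² / R2 = (22.2)² / 5.81 Ω = 84.83 W

84.8 W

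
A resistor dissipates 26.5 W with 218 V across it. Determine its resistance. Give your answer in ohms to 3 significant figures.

1790 Ω

Rearranging the power relation for the two known quantities gives R = V² / P.
R = (218)² / 26.5 = 1793 Ω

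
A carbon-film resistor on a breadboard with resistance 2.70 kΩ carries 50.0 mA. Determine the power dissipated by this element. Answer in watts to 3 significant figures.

Knowing I and R, the power is just I²R — no need to find V first.
P = (0.05000 A)² × 2700 Ω = 6.750 W

6.75 W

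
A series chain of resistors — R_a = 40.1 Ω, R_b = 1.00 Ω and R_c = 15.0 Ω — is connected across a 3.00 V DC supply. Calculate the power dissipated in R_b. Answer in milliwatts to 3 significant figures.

Series elements share the same current, so find I first, then use P = I²R.
R_total = 40.1 + 1.00 + 15.0 = 56.10 Ω
I = V / R_total = 3.00 / 56.10 = 0.05348 A
P_R_b = I² × R_b = (0.05348)² × 1.00 = 0.002860 W

2.86 mW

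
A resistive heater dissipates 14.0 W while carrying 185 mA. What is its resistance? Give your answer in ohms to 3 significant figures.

409 Ω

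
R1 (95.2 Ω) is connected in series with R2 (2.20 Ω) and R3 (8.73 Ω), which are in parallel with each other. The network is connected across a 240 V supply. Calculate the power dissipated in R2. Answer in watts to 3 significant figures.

8.60 W

Replace R2 and R3 with their parallel equivalent so the circuit becomes R1 in series with R_p.
R_p = (2.20×8.73)/(2.20+8.73) = 1.757 Ω
R_total = 95.2 + 1.757 = 96.96 Ω
I = V / R_total = 240 / 96.96 = 2.475 A
Voltage across the parallel pair: V_p = I × R_p = 2.475 × 1.757 = 4.350 V
R2 is across V_p, so use P = V²/R for that branch.
P_R2 = (4.350)² / 2.20 = 8.600 W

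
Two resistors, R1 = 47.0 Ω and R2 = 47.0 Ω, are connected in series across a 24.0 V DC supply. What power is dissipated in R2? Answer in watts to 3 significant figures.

3.06 W

Every series element carries the same I. Get I from the total resistance, then P = I² × R2.
R_total = 47.0 + 47.0 = 94.00 Ω
I = V / R_total = 24.0 / 94.00 = 0.2553 A
P_R2 = I² × R2 = (0.2553)² × 47.0 = 3.064 W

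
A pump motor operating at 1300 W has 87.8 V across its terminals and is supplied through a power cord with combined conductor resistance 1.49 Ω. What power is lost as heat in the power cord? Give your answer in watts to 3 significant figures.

327 W

Line loss is just I²R for the cable — we know both I and R_line directly.
I = P / V = 1300 / 87.8 = 14.81 A through the power cord.
P_line = I² R_line = (14.81)² × 1.49 = 326.7 W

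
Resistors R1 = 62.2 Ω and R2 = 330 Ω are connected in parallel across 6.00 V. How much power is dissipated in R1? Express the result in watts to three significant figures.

0.579 W

R1 sits directly across the source, so P = V²/R with V = 6.00 V.
P_R1 = V² / R1 = (6.00)² / 62.2 Ω = 0.5788 W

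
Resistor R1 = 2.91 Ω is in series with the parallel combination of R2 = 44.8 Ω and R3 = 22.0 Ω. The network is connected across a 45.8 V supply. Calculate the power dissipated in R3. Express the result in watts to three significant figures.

66.5 W

First combine the parallel branches into one equivalent R_p, then R1 + R_p is a series pair.
R_p = (44.8×22.0)/(44.8+22.0) = 14.75 Ω
R_total = 2.91 + 14.75 = 17.66 Ω
I = V / R_total = 45.8 / 17.66 = 2.593 A
Voltage across the parallel pair: V_p = I × R_p = 2.593 × 14.75 = 38.26 V
R3 is across V_p, so use P = V²/R for that branch.
P_R3 = (38.26)² / 22.0 = 66.52 W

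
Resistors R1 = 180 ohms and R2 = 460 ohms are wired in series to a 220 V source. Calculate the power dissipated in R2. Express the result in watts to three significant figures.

Since the resistors are in series they all carry the loop current I = V/R_total; the power in any one is I²R.
R_total = 180 + 460 = 640.0 Ω
I = V / R_total = 220 / 640.0 = 0.3438 A
P_R2 = I² × R2 = (0.3438)² × 460 = 54.36 W

54.4 W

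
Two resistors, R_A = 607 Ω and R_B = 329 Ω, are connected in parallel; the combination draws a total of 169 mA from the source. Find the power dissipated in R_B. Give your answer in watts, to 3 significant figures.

The branches share the same voltage, but only the total current is given — find V from the equivalent resistance first.
1/R_eq = 1/607 + 1/329 ⇒ R_eq = 213.4 Ω
V = I_total × R_eq = 0.1690 × 213.4 = 36.06 V
P_R_B = V² / R_B = (36.06)² / 329 = 3.952 W

3.95 W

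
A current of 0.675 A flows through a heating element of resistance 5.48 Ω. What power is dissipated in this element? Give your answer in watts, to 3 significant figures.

2.50 W

The current through and the resistance of the element are both given; use P = I²R.
P = (0.6750 A)² × 5.48 Ω = 2.497 W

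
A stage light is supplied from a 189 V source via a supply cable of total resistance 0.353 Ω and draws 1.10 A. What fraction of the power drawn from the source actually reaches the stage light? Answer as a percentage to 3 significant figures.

99.8 %

The supply cable carries the full 1.10 A.
P_line = I² R_line = (1.100)² × 0.353 = 0.4271 W
P_source = V I = 189 × 1.100 = 207.9 W; P_load = 207.5 W
η = P_load / P_source = 207.5 / 207.9 = 0.9979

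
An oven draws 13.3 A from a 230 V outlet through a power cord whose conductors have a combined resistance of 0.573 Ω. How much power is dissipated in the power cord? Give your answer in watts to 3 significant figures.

The power cord is a series resistance carrying the load current; its dissipation is I²R_line.
The power cord carries the full 13.3 A.
P_line = I² R_line = (13.30)² × 0.573 = 101.4 W

101 W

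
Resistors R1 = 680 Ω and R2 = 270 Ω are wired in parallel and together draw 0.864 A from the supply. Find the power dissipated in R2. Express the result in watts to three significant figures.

Parallel branches share V, not I — compute V via R_eq, then use V²/R for the target branch.
1/R_eq = 1/680 + 1/270 ⇒ R_eq = 193.3 Ω
V = I_total × R_eq = 0.8640 × 193.3 = 167.0 V
P_R2 = V² / R2 = (167.0)² / 270 = 103.3 W

103 W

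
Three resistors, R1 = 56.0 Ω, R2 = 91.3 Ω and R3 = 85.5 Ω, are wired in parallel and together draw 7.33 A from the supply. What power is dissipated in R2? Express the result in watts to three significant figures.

The branches share the same voltage, but only the total current is given — find V from the equivalent resistance first.
1/R_eq = 1/56.0 + 1/91.3 + 1/85.5 ⇒ R_eq = 24.69 Ω
V = I_total × R_eq = 7.330 × 24.69 = 181.0 V
P_R2 = V² / R2 = (181.0)² / 91.3 = 358.7 W

359 W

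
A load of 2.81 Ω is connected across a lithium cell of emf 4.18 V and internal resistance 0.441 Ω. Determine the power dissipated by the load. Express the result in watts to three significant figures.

Find the circuit current first, then P = I²R for the load (series elements share I).
I = ε / (r + R) = 4.18 / (0.441 + 2.81) = 1.286 A
P_load = I² R = (1.286)² × 2.81 = 4.645 W

4.65 W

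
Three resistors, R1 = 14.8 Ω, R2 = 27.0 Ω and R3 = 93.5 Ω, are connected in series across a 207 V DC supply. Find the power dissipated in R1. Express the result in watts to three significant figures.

Series elements share the same current, so find I first, then use P = I²R.
R_total = 14.8 + 27.0 + 93.5 = 135.3 Ω
I = V / R_total = 207 / 135.3 = 1.530 A
P_R1 = I² × R1 = (1.530)² × 14.8 = 34.64 W

34.6 W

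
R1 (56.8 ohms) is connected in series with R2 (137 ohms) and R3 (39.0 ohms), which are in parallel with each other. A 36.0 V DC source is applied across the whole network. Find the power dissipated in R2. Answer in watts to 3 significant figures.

Collapse R2‖R3 to a single equivalent, reducing the network to two series elements.
R_p = (137×39.0)/(137+39.0) = 30.36 Ω
R_total = 56.8 + 30.36 = 87.16 Ω
I = V / R_total = 36.0 / 87.16 = 0.4130 A
Voltage across the parallel pair: V_p = I × R_p = 0.4130 × 30.36 = 12.54 V
With V_p across R2, its power is V_p²/R2.
P_R2 = (12.54)² / 137 = 1.148 W

1.15 W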